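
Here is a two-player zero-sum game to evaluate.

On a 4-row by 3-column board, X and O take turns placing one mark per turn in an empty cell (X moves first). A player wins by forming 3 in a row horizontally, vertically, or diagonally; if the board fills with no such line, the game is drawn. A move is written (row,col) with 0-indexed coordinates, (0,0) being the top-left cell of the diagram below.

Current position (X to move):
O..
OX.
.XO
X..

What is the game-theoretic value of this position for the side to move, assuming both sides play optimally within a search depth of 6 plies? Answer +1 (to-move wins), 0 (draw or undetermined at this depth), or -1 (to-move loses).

value(O../OX./.XO/X.., X) = +1

ply 1, X at O../OX./.XO/X.. | (0,1)=+1→OX./OX./.XO/X..*; (0,2)=-1→O.X/OX./.XO/X..; (1,2)=+1→O../OXX/.XO/X..; (2,0)=+1→O../OX./XXO/X..; (3,1)=+1→O../OX./.XO/XX.; (3,2)=-1→O../OX./.XO/X.X
ply 2: OX./OX./.XO/X.. is terminal -1 (O); from O../OX./.XO/X.. depth 6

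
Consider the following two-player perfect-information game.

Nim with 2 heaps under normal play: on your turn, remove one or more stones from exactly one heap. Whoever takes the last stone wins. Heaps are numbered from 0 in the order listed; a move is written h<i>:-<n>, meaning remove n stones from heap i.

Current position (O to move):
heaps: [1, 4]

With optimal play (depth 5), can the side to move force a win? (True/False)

p1 O@[(1,4)]: h0:-1[(0,4)]-1 h1:-1[(1,3)]-1 h1:-2[(1,2)]-1 h1:-3[(1,1)]+1* h1:-4[(1,0)]-1
p2 X@[(1,1)]: h0:-1[(0,1)]-1* h1:-1[(1,0)]-1
p3 O@[(0,1)]: h1:-1[(0,0)]+1*
p4 X@[(0,0)] terminal -1; root [(1,4)] d5

O winning at [(1,4)]: True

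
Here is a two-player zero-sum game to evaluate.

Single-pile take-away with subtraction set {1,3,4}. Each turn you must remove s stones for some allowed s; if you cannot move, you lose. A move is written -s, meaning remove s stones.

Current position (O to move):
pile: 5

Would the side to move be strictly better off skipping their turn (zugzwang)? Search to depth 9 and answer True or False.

zugzwang(5, O) = False

[5] O move#1: -1:-1/4, -3:+1/2*, -4:-1/1
[2] X move#2: -1:-1/1*
[1] O move#3: -1:+1/0*
[0] end (terminal -1, X#4); searched 5 to 9
if O skipped the turn, X would face:
~ [5] X move#1: -1:-1/4, -3:+1/2*, -4:-1/1
~ [2] O move#2: -1:-1/1*
~ [1] X move#3: -1:+1/0*
~ [0] end (terminal -1, O#4); searched 5 to 9
compare (O): move=+1 vs pass=-1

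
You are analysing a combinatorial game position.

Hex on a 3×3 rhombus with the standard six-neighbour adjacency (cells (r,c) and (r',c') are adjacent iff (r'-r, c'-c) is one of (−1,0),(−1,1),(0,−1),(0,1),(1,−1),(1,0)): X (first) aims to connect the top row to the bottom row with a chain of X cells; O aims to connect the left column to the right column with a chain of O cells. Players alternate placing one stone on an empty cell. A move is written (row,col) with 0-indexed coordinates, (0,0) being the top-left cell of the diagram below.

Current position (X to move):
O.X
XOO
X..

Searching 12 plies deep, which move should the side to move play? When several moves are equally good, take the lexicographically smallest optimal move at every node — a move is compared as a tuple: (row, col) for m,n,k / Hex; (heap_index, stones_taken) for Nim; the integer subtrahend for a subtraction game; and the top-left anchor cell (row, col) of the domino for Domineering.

X's best at [O.X/XOO/X..]: (0,1)

[O.X/XOO/X..] X move#1: (0,1):+1/OXX/XOO/X..*, (2,1):-1/O.X/XOO/XX., (2,2):-1/O.X/XOO/X.X
[OXX/XOO/X..] end (terminal -1, O#2); searched O.X/XOO/X.. to 12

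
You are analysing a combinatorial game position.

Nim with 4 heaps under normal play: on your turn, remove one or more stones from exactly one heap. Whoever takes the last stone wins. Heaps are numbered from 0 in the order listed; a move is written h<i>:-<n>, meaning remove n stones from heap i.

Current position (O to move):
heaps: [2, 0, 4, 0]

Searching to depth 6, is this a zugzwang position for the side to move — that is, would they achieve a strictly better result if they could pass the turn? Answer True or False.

zugzwang((2,0,4,0), O) = False

p1 O@[(2,0,4,0)]: h0:-1[(1,0,4,0)]-1 h0:-2[(0,0,4,0)]-1 h2:-1[(2,0,3,0)]-1 h2:-2[(2,0,2,0)]+1* h2:-3[(2,0,1,0)]-1 h2:-4[(2,0,0,0)]-1
p2 X@[(2,0,2,0)]: h0:-1[(1,0,2,0)]-1* h0:-2[(0,0,2,0)]-1 h2:-1[(2,0,1,0)]-1 h2:-2[(2,0,0,0)]-1
p3 O@[(1,0,2,0)]: h0:-1[(0,0,2,0)]-1 h2:-1[(1,0,1,0)]+1* h2:-2[(1,0,0,0)]-1
p4 X@[(1,0,1,0)]: h0:-1[(0,0,1,0)]-1* h2:-1[(1,0,0,0)]-1
p5 O@[(0,0,1,0)]: h2:-1[(0,0,0,0)]+1*
p6 X@[(0,0,0,0)] terminal -1; root [(2,0,4,0)] d6
suppose O passes — search the same position with X to move:
pass> p1 X@[(2,0,4,0)]: h0:-1[(1,0,4,0)]-1 h0:-2[(0,0,4,0)]-1 h2:-1[(2,0,3,0)]-1 h2:-2[(2,0,2,0)]+1* h2:-3[(2,0,1,0)]-1 h2:-4[(2,0,0,0)]-1
pass> p2 O@[(2,0,2,0)]: h0:-1[(1,0,2,0)]-1* h0:-2[(0,0,2,0)]-1 h2:-1[(2,0,1,0)]-1 h2:-2[(2,0,0,0)]-1
pass> p3 X@[(1,0,2,0)]: h0:-1[(0,0,2,0)]-1 h2:-1[(1,0,1,0)]+1* h2:-2[(1,0,0,0)]-1
pass> p4 O@[(1,0,1,0)]: h0:-1[(0,0,1,0)]-1* h2:-1[(1,0,0,0)]-1
pass> p5 X@[(0,0,1,0)]: h2:-1[(0,0,0,0)]+1*
pass> p6 O@[(0,0,0,0)] terminal -1; root [(2,0,4,0)] d6
for O: play +1, pass -1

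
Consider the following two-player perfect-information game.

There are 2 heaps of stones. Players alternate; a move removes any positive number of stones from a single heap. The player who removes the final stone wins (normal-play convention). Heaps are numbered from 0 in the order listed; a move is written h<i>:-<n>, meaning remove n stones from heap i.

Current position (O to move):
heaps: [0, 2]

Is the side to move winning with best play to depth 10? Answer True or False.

[(0,2)] O move#1: h1:-1:-1/(0,1), h1:-2:+1/(0,0)*
[(0,0)] end (terminal -1, X#2); searched (0,2) to 10

O winning at [(0,2)]: True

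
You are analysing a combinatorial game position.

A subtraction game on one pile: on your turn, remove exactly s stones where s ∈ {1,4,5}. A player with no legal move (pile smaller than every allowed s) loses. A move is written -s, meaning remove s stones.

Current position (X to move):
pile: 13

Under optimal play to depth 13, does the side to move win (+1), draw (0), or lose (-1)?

value(13, X) = +1

p1 X@[13]: -1[12]-1 -4[9]-1 -5[8]+1*
p2 O@[8]: -1[7]-1* -4[4]-1 -5[3]-1
p3 X@[7]: -1[6]-1 -4[3]-1 -5[2]+1*
p4 O@[2]: -1[1]-1*
p5 X@[1]: -1[0]+1*
p6 O@[0] terminal -1; root [13] d13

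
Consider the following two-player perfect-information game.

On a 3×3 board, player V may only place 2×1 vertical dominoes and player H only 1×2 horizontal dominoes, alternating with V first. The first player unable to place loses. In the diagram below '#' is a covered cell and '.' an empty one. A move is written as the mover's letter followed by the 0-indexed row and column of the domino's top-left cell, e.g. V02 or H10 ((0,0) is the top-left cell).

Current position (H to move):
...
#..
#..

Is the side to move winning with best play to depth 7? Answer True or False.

[.../#../#..] H move#1: H00:-1/##./#../#.., H01:-1/.##/#../#.., H11:+1/.../###/#..*, H21:-1/.../#../###
[.../###/#..] end (terminal -1, V#2); searched .../#../#.. to 7

H winning at [.../#../#..]: True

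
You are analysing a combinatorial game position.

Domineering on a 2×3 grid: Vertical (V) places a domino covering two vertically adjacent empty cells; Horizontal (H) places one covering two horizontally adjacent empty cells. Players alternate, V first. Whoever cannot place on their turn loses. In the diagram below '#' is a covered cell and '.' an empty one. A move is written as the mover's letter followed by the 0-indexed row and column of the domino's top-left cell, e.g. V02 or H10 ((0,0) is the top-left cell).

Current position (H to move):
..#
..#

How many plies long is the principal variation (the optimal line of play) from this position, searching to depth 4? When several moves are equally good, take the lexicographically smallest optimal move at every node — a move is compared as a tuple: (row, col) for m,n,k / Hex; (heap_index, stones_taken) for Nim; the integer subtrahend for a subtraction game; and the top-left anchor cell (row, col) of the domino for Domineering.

p1 H@[..#/..#]: H00[###/..#]+1* H10[..#/###]+1
p2 V@[###/..#] terminal -1; root [..#/..#] d4

PV length from [..#/..#]: 1 ply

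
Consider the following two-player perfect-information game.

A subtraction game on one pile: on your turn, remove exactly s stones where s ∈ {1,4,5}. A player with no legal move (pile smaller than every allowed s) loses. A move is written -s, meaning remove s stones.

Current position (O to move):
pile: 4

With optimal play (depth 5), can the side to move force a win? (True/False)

O winning at [4]: True

[4] O move#1: -1:-1/3, -4:+1/0*
[0] end (terminal -1, X#2); searched 4 to 5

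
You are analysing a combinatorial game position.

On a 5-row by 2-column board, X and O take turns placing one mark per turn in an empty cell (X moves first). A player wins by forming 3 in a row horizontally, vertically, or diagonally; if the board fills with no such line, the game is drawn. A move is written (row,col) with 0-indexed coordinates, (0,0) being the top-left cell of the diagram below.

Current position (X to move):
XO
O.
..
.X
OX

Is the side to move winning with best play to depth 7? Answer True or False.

[XO/O./../.X/OX] X move#1: (1,1):+0/XO/OX/../.X/OX, (2,0):+0/XO/O./X./.X/OX, (2,1):+1/XO/O./.X/.X/OX*, (3,0):+0/XO/O./../XX/OX
[XO/O./.X/.X/OX] end (terminal -1, O#2); searched XO/O./../.X/OX to 7

X winning at [XO/O./../.X/OX]: True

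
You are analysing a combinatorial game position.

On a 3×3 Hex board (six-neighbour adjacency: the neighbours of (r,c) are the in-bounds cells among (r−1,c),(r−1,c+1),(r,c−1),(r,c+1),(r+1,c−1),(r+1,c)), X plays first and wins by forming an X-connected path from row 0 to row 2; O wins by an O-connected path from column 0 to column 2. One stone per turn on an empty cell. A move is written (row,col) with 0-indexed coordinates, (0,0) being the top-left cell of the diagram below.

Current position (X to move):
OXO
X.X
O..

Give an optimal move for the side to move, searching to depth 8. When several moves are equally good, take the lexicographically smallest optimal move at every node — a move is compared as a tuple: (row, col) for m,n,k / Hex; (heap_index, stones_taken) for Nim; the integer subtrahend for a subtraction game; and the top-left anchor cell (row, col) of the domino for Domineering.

X's best at [OXO/X.X/O..]: (1,1)

ply 1, X at OXO/X.X/O.. | (1,1)=+1→OXO/XXX/O..*; (2,1)=-1→OXO/X.X/OX.; (2,2)=-1→OXO/X.X/O.X
ply 2, O at OXO/XXX/O.. | (2,1)=-1→OXO/XXX/OO.*; (2,2)=-1→OXO/XXX/O.O
ply 3, X at OXO/XXX/OO. | (2,2)=+1→OXO/XXX/OOX*
ply 4: OXO/XXX/OOX is terminal -1 (O); from OXO/X.X/O.. depth 8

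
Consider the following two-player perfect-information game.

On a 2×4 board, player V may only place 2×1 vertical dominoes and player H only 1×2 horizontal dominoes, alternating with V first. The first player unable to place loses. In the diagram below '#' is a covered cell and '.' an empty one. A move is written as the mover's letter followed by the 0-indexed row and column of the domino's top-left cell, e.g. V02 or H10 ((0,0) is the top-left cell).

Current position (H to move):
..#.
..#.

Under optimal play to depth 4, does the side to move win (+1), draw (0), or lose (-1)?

ply 1, H at ..#./..#. | H00=+1→###./..#.*; H10=+1→..#./###.
ply 2, V at ###./..#. | V03=-1→####/..##*
ply 3, H at ####/..## | H10=+1→####/####*
ply 4: ####/#### is terminal -1 (V); from ..#./..#. depth 4

value(..#./..#., H) = +1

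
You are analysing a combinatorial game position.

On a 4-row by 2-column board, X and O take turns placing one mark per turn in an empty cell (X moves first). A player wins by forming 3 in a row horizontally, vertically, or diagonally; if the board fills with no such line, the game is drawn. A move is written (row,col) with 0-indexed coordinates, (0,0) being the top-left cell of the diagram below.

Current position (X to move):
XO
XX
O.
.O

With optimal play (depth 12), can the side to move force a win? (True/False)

ply 1, X at XO/XX/O./.O | (2,1)=+0→XO/XX/OX/.O*; (3,0)=+0→XO/XX/O./XO
ply 2, O at XO/XX/OX/.O | (3,0)=+0→XO/XX/OX/OO*
ply 3: XO/XX/OX/OO is terminal +0 (X); from XO/XX/O./.O depth 12

X winning at [XO/XX/O./.O]: False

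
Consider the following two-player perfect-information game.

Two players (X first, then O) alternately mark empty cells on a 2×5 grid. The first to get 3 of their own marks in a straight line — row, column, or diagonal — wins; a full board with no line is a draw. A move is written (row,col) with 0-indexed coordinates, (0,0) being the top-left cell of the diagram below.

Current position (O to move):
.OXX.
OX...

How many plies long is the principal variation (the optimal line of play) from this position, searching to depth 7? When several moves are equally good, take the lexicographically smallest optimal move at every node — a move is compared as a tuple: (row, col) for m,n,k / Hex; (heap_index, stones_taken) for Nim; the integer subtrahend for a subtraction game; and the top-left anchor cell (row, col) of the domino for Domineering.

ply 1, O at .OXX./OX... | (0,0)=-1→OOXX./OX...; (0,4)=+0→.OXXO/OX...*; (1,2)=-1→.OXX./OXO..; (1,3)=-1→.OXX./OX.O.; (1,4)=-1→.OXX./OX..O
ply 2, X at .OXXO/OX... | (0,0)=+0→XOXXO/OX...*; (1,2)=+0→.OXXO/OXX..; (1,3)=+0→.OXXO/OX.X.; (1,4)=+0→.OXXO/OX..X
ply 3, O at XOXXO/OX... | (1,2)=+0→XOXXO/OXO..*; (1,3)=+0→XOXXO/OX.O.; (1,4)=+0→XOXXO/OX..O
ply 4, X at XOXXO/OXO.. | (1,3)=+0→XOXXO/OXOX.*; (1,4)=+0→XOXXO/OXO.X
ply 5, O at XOXXO/OXOX. | (1,4)=+0→XOXXO/OXOXO*
ply 6: XOXXO/OXOXO is terminal +0 (X); from .OXX./OX... depth 7

PV length from [.OXX./OX...]: 5 plies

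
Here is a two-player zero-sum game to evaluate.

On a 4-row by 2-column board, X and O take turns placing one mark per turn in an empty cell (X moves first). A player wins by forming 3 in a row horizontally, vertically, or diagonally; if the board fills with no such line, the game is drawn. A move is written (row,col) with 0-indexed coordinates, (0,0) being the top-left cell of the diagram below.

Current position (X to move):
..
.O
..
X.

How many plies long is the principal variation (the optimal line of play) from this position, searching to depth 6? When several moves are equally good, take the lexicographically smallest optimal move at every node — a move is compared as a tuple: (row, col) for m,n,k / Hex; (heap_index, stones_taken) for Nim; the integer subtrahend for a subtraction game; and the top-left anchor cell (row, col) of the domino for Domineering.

ply 1, X at ../.O/../X. | (0,0)=-1→X./.O/../X.; (0,1)=+0→.X/.O/../X.*; (1,0)=+0→../XO/../X.; (2,0)=+0→../.O/X./X.; (2,1)=+0→../.O/.X/X.; (3,1)=+0→../.O/../XX
ply 2, O at .X/.O/../X. | (0,0)=+0→OX/.O/../X.*; (1,0)=+0→.X/OO/../X.; (2,0)=+0→.X/.O/O./X.; (2,1)=+0→.X/.O/.O/X.; (3,1)=+0→.X/.O/../XO
ply 3, X at OX/.O/../X. | (1,0)=+0→OX/XO/../X.*; (2,0)=+0→OX/.O/X./X.; (2,1)=+0→OX/.O/.X/X.; (3,1)=+0→OX/.O/../XX
ply 4, O at OX/XO/../X. | (2,0)=+0→OX/XO/O./X.*; (2,1)=-1→OX/XO/.O/X.; (3,1)=-1→OX/XO/../XO
ply 5, X at OX/XO/O./X. | (2,1)=+0→OX/XO/OX/X.*; (3,1)=+0→OX/XO/O./XX
ply 6, O at OX/XO/OX/X. | (3,1)=+0→OX/XO/OX/XO*
ply 7: OX/XO/OX/XO is terminal +0 (X); from ../.O/../X. depth 6

PV length from [../.O/../X.]: 6 plies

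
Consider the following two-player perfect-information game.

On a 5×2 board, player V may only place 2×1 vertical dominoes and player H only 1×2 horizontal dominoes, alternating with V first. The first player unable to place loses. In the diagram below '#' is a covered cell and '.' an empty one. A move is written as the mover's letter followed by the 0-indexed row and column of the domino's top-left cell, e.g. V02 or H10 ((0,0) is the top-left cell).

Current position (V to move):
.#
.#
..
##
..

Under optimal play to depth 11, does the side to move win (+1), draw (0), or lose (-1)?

ply 1, V at .#/.#/../##/.. | V00=-1→##/##/../##/..*; V10=-1→.#/##/#./##/..
ply 2, H at ##/##/../##/.. | H20=+1→##/##/##/##/..*; H40=+1→##/##/../##/##
ply 3: ##/##/##/##/.. is terminal -1 (V); from .#/.#/../##/.. depth 11

value(.#/.#/../##/.., V) = -1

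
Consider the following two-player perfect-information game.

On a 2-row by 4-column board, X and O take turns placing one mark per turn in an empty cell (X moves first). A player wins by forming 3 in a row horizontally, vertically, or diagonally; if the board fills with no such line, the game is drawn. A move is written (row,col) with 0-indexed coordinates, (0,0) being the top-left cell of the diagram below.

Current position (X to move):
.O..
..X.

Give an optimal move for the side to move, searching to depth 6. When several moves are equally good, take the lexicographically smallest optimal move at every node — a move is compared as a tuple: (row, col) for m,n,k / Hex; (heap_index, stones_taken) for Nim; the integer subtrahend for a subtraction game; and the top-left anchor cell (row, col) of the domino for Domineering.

p1 X@[.O../..X.]: (0,0)[XO../..X.]+0 (0,2)[.OX./..X.]+0 (0,3)[.O.X/..X.]+0 (1,0)[.O../X.X.]+0 (1,1)[.O../.XX.]+1* (1,3)[.O../..XX]+0
p2 O@[.O../.XX.]: (0,0)[OO../.XX.]-1* (0,2)[.OO./.XX.]-1 (0,3)[.O.O/.XX.]-1 (1,0)[.O../OXX.]-1 (1,3)[.O../.XXO]-1
p3 X@[OO../.XX.]: (0,2)[OOX./.XX.]+1* (0,3)[OO.X/.XX.]-1 (1,0)[OO../XXX.]+1 (1,3)[OO../.XXX]+1
p4 O@[OOX./.XX.]: (0,3)[OOXO/.XX.]-1* (1,0)[OOX./OXX.]-1 (1,3)[OOX./.XXO]-1
p5 X@[OOXO/.XX.]: (1,0)[OOXO/XXX.]+1* (1,3)[OOXO/.XXX]+1
p6 O@[OOXO/XXX.] terminal -1; root [.O../..X.] d6

X's best at [.O../..X.]: (1,1)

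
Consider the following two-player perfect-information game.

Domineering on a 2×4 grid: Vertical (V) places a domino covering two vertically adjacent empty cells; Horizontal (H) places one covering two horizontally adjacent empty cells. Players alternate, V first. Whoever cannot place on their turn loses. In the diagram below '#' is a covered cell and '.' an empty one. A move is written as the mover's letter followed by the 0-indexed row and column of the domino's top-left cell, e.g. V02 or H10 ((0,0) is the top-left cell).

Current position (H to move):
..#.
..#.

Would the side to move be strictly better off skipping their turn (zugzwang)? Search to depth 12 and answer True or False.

zugzwang(..#./..#., H) = False

p1 H@[..#./..#.]: H00[###./..#.]+1* H10[..#./###.]+1
p2 V@[###./..#.]: V03[####/..##]-1*
p3 H@[####/..##]: H10[####/####]+1*
p4 V@[####/####] terminal -1; root [..#./..#.] d12
pass branch (V moves first from the same position):
  | p1 V@[..#./..#.]: V00[#.#./#.#.]+1* V01[.##./.##.]+1 V03[..##/..##]-1
  | p2 H@[#.#./#.#.] terminal -1; root [..#./..#.] d12
H moving scores +1; H passing scores -1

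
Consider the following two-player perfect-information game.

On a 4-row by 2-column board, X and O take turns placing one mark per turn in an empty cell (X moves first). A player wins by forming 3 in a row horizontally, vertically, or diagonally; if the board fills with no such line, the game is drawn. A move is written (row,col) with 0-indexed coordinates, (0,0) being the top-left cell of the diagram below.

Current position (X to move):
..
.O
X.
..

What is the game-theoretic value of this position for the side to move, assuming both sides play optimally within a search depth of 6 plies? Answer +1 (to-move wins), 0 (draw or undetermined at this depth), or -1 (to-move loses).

p1 X@[../.O/X./..]: (0,0)[X./.O/X./..]+0 (0,1)[.X/.O/X./..]+0 (1,0)[../XO/X./..]+1* (2,1)[../.O/XX/..]+0 (3,0)[../.O/X./X.]+0 (3,1)[../.O/X./.X]+0
p2 O@[../XO/X./..]: (0,0)[O./XO/X./..]-1* (0,1)[.O/XO/X./..]-1 (2,1)[../XO/XO/..]-1 (3,0)[../XO/X./O.]-1 (3,1)[../XO/X./.O]-1
p3 X@[O./XO/X./..]: (0,1)[OX/XO/X./..]+0 (2,1)[O./XO/XX/..]+0 (3,0)[O./XO/X./X.]+1* (3,1)[O./XO/X./.X]+0
p4 O@[O./XO/X./X.] terminal -1; root [../.O/X./..] d6

value(../.O/X./.., X) = +1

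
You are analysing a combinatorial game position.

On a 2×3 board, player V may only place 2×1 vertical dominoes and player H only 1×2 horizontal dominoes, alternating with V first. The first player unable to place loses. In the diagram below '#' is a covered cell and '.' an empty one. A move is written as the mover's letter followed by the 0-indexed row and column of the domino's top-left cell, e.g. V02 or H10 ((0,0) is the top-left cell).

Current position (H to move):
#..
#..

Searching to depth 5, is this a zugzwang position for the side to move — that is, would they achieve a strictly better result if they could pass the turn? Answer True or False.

zugzwang(#../#.., H) = False

p1 H@[#../#..]: H01[###/#..]+1* H11[#../###]+1
p2 V@[###/#..] terminal -1; root [#../#..] d5
if H skipped the turn, V would face:
~ p1 V@[#../#..]: V01[##./##.]+1* V02[#.#/#.#]+1
~ p2 H@[##./##.] terminal -1; root [#../#..] d5
compare (H): move=+1 vs pass=-1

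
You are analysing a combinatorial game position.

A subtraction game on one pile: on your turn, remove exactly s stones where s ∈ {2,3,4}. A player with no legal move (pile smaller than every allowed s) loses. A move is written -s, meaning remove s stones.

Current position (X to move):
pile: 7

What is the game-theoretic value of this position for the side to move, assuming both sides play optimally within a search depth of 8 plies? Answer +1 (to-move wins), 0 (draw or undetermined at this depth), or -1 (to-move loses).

value(7, X) = -1

ply 1, X at 7 | -2=-1→5*; -3=-1→4; -4=-1→3
ply 2, O at 5 | -2=-1→3; -3=-1→2; -4=+1→1*
ply 3: 1 is terminal -1 (X); from 7 depth 8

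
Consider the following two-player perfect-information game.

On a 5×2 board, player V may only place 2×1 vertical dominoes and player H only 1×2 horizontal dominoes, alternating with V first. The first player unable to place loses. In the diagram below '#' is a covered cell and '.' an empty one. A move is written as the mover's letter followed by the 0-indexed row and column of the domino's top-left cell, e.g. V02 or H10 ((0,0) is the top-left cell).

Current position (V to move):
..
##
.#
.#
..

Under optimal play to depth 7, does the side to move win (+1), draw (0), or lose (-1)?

value(../##/.#/.#/.., V) = -1

p1 V@[../##/.#/.#/..]: V20[../##/##/##/..]-1* V30[../##/.#/##/#.]-1
p2 H@[../##/##/##/..]: H00[##/##/##/##/..]+1* H40[../##/##/##/##]+1
p3 V@[##/##/##/##/..] terminal -1; root [../##/.#/.#/..] d7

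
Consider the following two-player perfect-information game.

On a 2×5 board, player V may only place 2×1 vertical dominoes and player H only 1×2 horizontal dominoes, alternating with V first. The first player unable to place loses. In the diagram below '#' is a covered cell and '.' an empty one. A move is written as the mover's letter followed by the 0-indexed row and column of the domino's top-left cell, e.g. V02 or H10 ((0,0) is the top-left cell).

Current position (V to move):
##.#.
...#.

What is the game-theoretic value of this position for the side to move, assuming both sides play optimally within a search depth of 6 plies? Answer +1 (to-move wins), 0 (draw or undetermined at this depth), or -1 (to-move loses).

[##.#./...#.] V move#1: V02:+1/####./..##.*, V04:-1/##.##/...##
[####./..##.] H move#2: H10:-1/####./####.*
[####./####.] V move#3: V04:+1/#####/#####*
[#####/#####] end (terminal -1, H#4); searched ##.#./...#. to 6

value(##.#./...#., V) = +1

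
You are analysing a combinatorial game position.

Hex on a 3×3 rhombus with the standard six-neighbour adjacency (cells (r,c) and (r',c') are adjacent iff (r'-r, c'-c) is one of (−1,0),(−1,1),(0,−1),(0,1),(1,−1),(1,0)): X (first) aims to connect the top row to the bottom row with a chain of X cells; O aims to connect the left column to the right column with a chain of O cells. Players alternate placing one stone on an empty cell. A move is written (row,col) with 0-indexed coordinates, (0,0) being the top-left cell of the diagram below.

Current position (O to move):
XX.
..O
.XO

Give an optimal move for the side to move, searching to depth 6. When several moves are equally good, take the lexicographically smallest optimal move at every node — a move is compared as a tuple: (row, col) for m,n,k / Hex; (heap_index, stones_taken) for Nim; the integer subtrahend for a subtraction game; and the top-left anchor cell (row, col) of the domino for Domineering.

[XX./..O/.XO] O move#1: (0,2):-1/XXO/..O/.XO, (1,0):-1/XX./O.O/.XO, (1,1):+1/XX./.OO/.XO*, (2,0):-1/XX./..O/OXO
[XX./.OO/.XO] X move#2: (0,2):-1/XXX/.OO/.XO*, (1,0):-1/XX./XOO/.XO, (2,0):-1/XX./.OO/XXO
[XXX/.OO/.XO] O move#3: (1,0):+1/XXX/OOO/.XO*, (2,0):+1/XXX/.OO/OXO
[XXX/OOO/.XO] end (terminal -1, X#4); searched XX./..O/.XO to 6

O's best at [XX./..O/.XO]: (1,1)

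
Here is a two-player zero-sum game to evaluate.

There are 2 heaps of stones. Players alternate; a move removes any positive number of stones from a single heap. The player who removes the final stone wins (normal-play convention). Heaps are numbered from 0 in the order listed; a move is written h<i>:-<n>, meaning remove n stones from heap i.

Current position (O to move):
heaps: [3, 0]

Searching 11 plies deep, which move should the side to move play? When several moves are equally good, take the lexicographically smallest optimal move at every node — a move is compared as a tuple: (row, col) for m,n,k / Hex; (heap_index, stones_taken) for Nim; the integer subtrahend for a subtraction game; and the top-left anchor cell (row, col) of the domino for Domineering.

[(3,0)] O move#1: h0:-1:-1/(2,0), h0:-2:-1/(1,0), h0:-3:+1/(0,0)*
[(0,0)] end (terminal -1, X#2); searched (3,0) to 11

O's best at [(3,0)]: h0:-3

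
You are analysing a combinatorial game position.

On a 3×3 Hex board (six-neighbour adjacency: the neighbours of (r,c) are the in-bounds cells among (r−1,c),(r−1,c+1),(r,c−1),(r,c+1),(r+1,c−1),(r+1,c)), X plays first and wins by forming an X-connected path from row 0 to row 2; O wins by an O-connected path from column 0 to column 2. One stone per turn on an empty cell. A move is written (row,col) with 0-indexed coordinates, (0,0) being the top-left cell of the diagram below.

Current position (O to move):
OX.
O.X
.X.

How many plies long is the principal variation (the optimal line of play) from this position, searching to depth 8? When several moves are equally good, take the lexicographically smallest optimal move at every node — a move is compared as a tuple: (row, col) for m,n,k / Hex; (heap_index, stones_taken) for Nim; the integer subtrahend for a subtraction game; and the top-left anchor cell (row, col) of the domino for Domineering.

PV length from [OX./O.X/.X.]: 2 plies

[OX./O.X/.X.] O move#1: (0,2):-1/OXO/O.X/.X.*, (1,1):-1/OX./OOX/.X., (2,0):-1/OX./O.X/OX., (2,2):-1/OX./O.X/.XO
[OXO/O.X/.X.] X move#2: (1,1):+1/OXO/OXX/.X.*, (2,0):-1/OXO/O.X/XX., (2,2):-1/OXO/O.X/.XX
[OXO/OXX/.X.] end (terminal -1, O#3); searched OX./O.X/.X. to 8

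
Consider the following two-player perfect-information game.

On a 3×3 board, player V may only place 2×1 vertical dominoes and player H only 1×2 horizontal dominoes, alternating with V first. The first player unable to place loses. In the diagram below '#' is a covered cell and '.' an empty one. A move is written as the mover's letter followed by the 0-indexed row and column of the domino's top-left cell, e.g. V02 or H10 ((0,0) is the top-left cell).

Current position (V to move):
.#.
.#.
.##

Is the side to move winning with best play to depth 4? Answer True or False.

p1 V@[.#./.#./.##]: V00[##./##./.##]+1* V02[.##/.##/.##]+1 V10[.#./##./###]+1
p2 H@[##./##./.##] terminal -1; root [.#./.#./.##] d4

V winning at [.#./.#./.##]: True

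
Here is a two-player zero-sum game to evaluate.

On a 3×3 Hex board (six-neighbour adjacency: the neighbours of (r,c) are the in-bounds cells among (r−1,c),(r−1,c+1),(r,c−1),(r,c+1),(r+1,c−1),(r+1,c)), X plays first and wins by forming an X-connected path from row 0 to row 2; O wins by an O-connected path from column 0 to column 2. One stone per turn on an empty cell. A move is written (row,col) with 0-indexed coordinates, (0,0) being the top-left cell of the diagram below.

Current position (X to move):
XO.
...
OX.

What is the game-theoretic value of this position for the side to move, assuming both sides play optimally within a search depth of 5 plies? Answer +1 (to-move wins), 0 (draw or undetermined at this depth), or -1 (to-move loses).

value(XO./.../OX., X) = +1

[XO./.../OX.] X move#1: (0,2):+1/XOX/.../OX.*, (1,0):-1/XO./X../OX., (1,1):+1/XO./.X./OX., (1,2):-1/XO./..X/OX., (2,2):-1/XO./.../OXX
[XOX/.../OX.] O move#2: (1,0):-1/XOX/O../OX.*, (1,1):-1/XOX/.O./OX., (1,2):-1/XOX/..O/OX., (2,2):-1/XOX/.../OXO
[XOX/O../OX.] X move#3: (1,1):+1/XOX/OX./OX.*, (1,2):+1/XOX/O.X/OX., (2,2):+1/XOX/O../OXX
[XOX/OX./OX.] end (terminal -1, O#4); searched XO./.../OX. to 5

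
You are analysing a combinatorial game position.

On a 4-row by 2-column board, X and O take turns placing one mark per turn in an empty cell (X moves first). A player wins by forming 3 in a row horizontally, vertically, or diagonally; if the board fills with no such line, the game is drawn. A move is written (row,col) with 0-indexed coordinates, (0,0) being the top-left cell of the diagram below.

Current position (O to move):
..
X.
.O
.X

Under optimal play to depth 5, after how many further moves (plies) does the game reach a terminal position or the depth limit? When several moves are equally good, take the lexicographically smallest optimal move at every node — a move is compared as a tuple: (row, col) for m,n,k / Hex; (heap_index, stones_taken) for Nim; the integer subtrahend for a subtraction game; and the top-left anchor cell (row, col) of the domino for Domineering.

p1 O@[../X./.O/.X]: (0,0)[O./X./.O/.X]+0* (0,1)[.O/X./.O/.X]+0 (1,1)[../XO/.O/.X]+0 (2,0)[../X./OO/.X]+0 (3,0)[../X./.O/OX]+0
p2 X@[O./X./.O/.X]: (0,1)[OX/X./.O/.X]+0* (1,1)[O./XX/.O/.X]+0 (2,0)[O./X./XO/.X]+0 (3,0)[O./X./.O/XX]+0
p3 O@[OX/X./.O/.X]: (1,1)[OX/XO/.O/.X]+0* (2,0)[OX/X./OO/.X]+0 (3,0)[OX/X./.O/OX]+0
p4 X@[OX/XO/.O/.X]: (2,0)[OX/XO/XO/.X]+0* (3,0)[OX/XO/.O/XX]+0
p5 O@[OX/XO/XO/.X]: (3,0)[OX/XO/XO/OX]+0*
p6 X@[OX/XO/XO/OX] terminal +0; root [../X./.O/.X] d5

PV length from [../X./.O/.X]: 5 plies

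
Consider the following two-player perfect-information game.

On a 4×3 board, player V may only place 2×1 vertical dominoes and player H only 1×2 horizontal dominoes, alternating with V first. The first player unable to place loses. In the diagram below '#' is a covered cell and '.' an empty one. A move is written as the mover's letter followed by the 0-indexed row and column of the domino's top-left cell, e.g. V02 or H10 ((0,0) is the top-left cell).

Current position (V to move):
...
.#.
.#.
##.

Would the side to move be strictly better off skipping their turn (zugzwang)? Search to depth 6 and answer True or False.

zugzwang(.../.#./.#./##., V) = False

ply 1, V at .../.#./.#./##. | V00=+1→#../##./.#./##.*; V02=+1→..#/.##/.#./##.; V10=+1→.../##./##./##.; V12=+1→.../.##/.##/##.; V22=+1→.../.#./.##/###
ply 2, H at #../##./.#./##. | H01=-1→###/##./.#./##.*
ply 3, V at ###/##./.#./##. | V12=+1→###/###/.##/##.*; V22=+1→###/##./.##/###
ply 4: ###/###/.##/##. is terminal -1 (H); from .../.#./.#./##. depth 6
if V skipped the turn, H would face:
~ ply 1, H at .../.#./.#./##. | H00=-1→##./.#./.#./##.*; H01=-1→.##/.#./.#./##.
~ ply 2, V at ##./.#./.#./##. | V02=+1→###/.##/.#./##.*; V10=+1→##./##./##./##.; V12=+1→##./.##/.##/##.; V22=+1→##./.#./.##/###
~ ply 3: ###/.##/.#./##. is terminal -1 (H); from .../.#./.#./##. depth 6
compare (V): move=+1 vs pass=+1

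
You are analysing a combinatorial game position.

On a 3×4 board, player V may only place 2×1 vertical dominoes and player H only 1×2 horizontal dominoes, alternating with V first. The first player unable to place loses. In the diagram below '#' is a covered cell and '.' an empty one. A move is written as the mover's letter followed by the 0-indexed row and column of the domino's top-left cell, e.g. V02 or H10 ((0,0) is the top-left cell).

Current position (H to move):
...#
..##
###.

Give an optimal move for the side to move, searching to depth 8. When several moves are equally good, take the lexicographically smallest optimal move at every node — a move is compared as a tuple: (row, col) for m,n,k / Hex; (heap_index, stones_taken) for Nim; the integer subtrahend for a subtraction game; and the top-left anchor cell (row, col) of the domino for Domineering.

H's best at [...#/..##/###.]: H00

p1 H@[...#/..##/###.]: H00[##.#/..##/###.]+1* H01[.###/..##/###.]-1 H10[...#/####/###.]+1
p2 V@[##.#/..##/###.] terminal -1; root [...#/..##/###.] d8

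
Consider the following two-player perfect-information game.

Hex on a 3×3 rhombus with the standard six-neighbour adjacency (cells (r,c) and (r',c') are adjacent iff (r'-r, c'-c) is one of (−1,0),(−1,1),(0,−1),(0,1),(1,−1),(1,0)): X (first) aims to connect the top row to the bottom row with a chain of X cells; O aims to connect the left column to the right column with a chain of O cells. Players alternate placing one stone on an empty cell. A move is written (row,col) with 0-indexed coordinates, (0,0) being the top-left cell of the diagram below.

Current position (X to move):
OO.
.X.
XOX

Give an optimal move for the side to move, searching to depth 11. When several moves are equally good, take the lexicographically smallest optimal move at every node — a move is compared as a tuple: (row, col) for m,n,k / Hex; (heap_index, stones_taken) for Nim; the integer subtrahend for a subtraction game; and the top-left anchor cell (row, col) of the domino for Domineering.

ply 1, X at OO./.X./XOX | (0,2)=+1→OOX/.X./XOX*; (1,0)=-1→OO./XX./XOX; (1,2)=-1→OO./.XX/XOX
ply 2: OOX/.X./XOX is terminal -1 (O); from OO./.X./XOX depth 11

X's best at [OO./.X./XOX]: (0,2)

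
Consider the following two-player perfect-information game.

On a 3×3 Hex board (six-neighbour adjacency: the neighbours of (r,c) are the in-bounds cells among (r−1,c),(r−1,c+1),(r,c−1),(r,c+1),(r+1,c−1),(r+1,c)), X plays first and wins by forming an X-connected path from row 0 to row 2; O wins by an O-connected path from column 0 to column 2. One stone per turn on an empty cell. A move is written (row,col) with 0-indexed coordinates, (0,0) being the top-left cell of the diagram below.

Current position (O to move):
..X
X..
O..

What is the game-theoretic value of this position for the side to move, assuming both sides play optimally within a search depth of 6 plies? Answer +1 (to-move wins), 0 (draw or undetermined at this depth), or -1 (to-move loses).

p1 O@[..X/X../O..]: (0,0)[O.X/X../O..]-1 (0,1)[.OX/X../O..]-1 (1,1)[..X/XO./O..]-1 (1,2)[..X/X.O/O..]+1* (2,1)[..X/X../OO.]+1 (2,2)[..X/X../O.O]-1
p2 X@[..X/X.O/O..]: (0,0)[X.X/X.O/O..]-1* (0,1)[.XX/X.O/O..]-1 (1,1)[..X/XXO/O..]-1 (2,1)[..X/X.O/OX.]-1 (2,2)[..X/X.O/O.X]-1
p3 O@[X.X/X.O/O..]: (0,1)[XOX/X.O/O..]+1* (1,1)[X.X/XOO/O..]+1 (2,1)[X.X/X.O/OO.]+1 (2,2)[X.X/X.O/O.O]+1
p4 X@[XOX/X.O/O..]: (1,1)[XOX/XXO/O..]-1* (2,1)[XOX/X.O/OX.]-1 (2,2)[XOX/X.O/O.X]-1
p5 O@[XOX/XXO/O..]: (2,1)[XOX/XXO/OO.]+1* (2,2)[XOX/XXO/O.O]-1
p6 X@[XOX/XXO/OO.] terminal -1; root [..X/X../O..] d6

value(..X/X../O.., O) = +1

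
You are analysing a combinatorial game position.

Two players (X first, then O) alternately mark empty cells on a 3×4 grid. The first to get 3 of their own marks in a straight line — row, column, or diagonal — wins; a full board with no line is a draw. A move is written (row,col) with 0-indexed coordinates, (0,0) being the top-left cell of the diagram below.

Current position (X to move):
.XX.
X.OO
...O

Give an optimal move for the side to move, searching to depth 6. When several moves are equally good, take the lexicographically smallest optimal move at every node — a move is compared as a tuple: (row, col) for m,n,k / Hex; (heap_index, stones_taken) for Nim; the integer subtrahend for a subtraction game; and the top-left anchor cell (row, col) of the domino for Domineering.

[.XX./X.OO/...O] X move#1: (0,0):+1/XXX./X.OO/...O*, (0,3):+1/.XXX/X.OO/...O, (1,1):-1/.XX./XXOO/...O, (2,0):-1/.XX./X.OO/X..O, (2,1):-1/.XX./X.OO/.X.O, (2,2):-1/.XX./X.OO/..XO
[XXX./X.OO/...O] end (terminal -1, O#2); searched .XX./X.OO/...O to 6

X's best at [.XX./X.OO/...O]: (0,0)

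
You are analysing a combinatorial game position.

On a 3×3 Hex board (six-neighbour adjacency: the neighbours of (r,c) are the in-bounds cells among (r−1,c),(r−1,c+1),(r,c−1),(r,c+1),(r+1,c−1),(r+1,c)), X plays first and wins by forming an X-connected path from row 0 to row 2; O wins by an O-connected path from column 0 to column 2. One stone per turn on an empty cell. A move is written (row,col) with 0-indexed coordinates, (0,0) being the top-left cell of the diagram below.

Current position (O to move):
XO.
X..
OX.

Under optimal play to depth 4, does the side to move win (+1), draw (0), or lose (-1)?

value(XO./X../OX., O) = +1

ply 1, O at XO./X../OX. | (0,2)=-1→XOO/X../OX.; (1,1)=+1→XO./XO./OX.*; (1,2)=-1→XO./X.O/OX.; (2,2)=-1→XO./X../OXO
ply 2, X at XO./XO./OX. | (0,2)=-1→XOX/XO./OX.*; (1,2)=-1→XO./XOX/OX.; (2,2)=-1→XO./XO./OXX
ply 3, O at XOX/XO./OX. | (1,2)=+1→XOX/XOO/OX.*; (2,2)=-1→XOX/XO./OXO
ply 4: XOX/XOO/OX. is terminal -1 (X); from XO./X../OX. depth 4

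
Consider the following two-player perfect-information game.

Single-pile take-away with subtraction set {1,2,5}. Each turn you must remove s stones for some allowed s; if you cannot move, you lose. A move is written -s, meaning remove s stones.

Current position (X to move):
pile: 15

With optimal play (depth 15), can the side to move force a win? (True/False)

[15] X move#1: -1:-1/14*, -2:-1/13, -5:-1/10
[14] O move#2: -1:-1/13, -2:+1/12*, -5:+1/9
[12] X move#3: -1:-1/11*, -2:-1/10, -5:-1/7
[11] O move#4: -1:-1/10, -2:+1/9*, -5:+1/6
[9] X move#5: -1:-1/8*, -2:-1/7, -5:-1/4
[8] O move#6: -1:-1/7, -2:+1/6*, -5:+1/3
[6] X move#7: -1:-1/5*, -2:-1/4, -5:-1/1
[5] O move#8: -1:-1/4, -2:+1/3*, -5:+1/0
[3] X move#9: -1:-1/2*, -2:-1/1
[2] O move#10: -1:-1/1, -2:+1/0*
[0] end (terminal -1, X#11); searched 15 to 15

X winning at [15]: False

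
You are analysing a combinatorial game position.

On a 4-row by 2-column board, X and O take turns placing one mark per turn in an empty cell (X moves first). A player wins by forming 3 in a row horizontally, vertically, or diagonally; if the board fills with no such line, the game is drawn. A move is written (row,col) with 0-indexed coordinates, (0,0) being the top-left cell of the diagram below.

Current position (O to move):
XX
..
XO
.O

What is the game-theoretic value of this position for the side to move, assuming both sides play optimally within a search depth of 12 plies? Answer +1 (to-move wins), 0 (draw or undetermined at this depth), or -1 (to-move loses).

ply 1, O at XX/../XO/.O | (1,0)=+0→XX/O./XO/.O; (1,1)=+1→XX/.O/XO/.O*; (3,0)=-1→XX/../XO/OO
ply 2: XX/.O/XO/.O is terminal -1 (X); from XX/../XO/.O depth 12

value(XX/../XO/.O, O) = +1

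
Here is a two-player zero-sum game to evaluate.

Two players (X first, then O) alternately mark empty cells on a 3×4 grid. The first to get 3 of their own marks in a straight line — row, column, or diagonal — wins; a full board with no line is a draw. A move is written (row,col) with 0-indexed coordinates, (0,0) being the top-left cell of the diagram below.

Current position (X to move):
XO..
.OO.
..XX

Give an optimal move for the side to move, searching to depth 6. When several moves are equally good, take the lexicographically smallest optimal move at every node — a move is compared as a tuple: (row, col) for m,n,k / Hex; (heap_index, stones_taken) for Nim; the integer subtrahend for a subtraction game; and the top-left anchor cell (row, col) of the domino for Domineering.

X's best at [XO../.OO./..XX]: (2,1)

[XO../.OO./..XX] X move#1: (0,2):-1/XOX./.OO./..XX, (0,3):-1/XO.X/.OO./..XX, (1,0):-1/XO../XOO./..XX, (1,3):-1/XO../.OOX/..XX, (2,0):-1/XO../.OO./X.XX, (2,1):+1/XO../.OO./.XXX*
[XO../.OO./.XXX] end (terminal -1, O#2); searched XO../.OO./..XX to 6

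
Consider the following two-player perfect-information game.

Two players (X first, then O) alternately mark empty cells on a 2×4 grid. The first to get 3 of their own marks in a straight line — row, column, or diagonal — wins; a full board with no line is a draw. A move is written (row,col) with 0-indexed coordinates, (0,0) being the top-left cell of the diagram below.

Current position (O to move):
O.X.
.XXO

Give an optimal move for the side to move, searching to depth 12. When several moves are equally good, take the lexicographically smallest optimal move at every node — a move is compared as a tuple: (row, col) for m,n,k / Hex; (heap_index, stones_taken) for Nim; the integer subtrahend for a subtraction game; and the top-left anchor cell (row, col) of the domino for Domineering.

O's best at [O.X./.XXO]: (1,0)

p1 O@[O.X./.XXO]: (0,1)[OOX./.XXO]-1 (0,3)[O.XO/.XXO]-1 (1,0)[O.X./OXXO]+0*
p2 X@[O.X./OXXO]: (0,1)[OXX./OXXO]+0* (0,3)[O.XX/OXXO]+0
p3 O@[OXX./OXXO]: (0,3)[OXXO/OXXO]+0*
p4 X@[OXXO/OXXO] terminal +0; root [O.X./.XXO] d12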